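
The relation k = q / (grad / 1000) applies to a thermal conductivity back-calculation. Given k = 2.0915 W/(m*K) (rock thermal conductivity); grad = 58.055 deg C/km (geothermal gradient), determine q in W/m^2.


q = k * grad / 1000
q = 2.0915 * 58.055 / 1000
q = 0.12142 W/m^2


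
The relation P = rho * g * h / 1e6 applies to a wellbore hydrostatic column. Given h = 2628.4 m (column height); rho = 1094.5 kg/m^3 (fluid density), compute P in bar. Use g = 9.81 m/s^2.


P = rho * g * h / 1e6
P = 1094.5 * 9.81 * 2628.4 / 1e6
P = 28.22125 MPa
Convert: 28.22125 MPa * 10.0 = 282.21 bar
P = 282.21 bar


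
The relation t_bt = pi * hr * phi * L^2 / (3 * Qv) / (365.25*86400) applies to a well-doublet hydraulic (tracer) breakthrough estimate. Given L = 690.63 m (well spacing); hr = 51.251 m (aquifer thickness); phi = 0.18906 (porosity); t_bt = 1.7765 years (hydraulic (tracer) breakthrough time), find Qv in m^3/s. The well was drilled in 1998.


Qv = pi*hr*phi*L^2 / (3*t_bt*365.25*86400)
Qv = pi*51.251*0.18906*690.63^2 / (3*1.7765*365.25*86400)
Qv = 0.086328 m^3/s


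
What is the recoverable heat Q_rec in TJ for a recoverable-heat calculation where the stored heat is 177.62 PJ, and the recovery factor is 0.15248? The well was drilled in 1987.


Q_rec = Q_s * RF
Q_rec = 177.62 * 0.15248
Q_rec = 27.08350 PJ
Convert: 27.08350 PJ * 1000.0 = 27084 TJ
Q_rec = 27084 TJ


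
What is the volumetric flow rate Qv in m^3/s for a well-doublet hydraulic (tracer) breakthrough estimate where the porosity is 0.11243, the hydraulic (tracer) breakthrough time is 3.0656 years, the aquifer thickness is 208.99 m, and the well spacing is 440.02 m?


Qv = pi*hr*phi*L^2 / (3*t_bt*365.25*86400)
Qv = pi*208.99*0.11243*440.02^2 / (3*3.0656*365.25*86400)
Qv = 0.049245 m^3/s


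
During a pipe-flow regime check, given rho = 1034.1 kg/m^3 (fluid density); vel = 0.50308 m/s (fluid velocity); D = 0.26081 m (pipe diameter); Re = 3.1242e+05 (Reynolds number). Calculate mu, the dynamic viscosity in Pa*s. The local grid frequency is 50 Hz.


mu = rho * vel * D / Re
mu = 1034.1 * 0.50308 * 0.26081 / 3.1242e+05
mu = 0.00043430 Pa*s


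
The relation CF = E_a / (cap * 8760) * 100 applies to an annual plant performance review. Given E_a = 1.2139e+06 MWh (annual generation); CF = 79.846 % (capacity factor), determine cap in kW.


cap = E_a / (CF/100 * 8760)
cap = 1.2139e+06 / (79.846/100 * 8760)
cap = 173.5504 MW
Convert: 173.5504 MW * 1000.0 = 1.7355e+05 kW
cap = 1.7355e+05 kW


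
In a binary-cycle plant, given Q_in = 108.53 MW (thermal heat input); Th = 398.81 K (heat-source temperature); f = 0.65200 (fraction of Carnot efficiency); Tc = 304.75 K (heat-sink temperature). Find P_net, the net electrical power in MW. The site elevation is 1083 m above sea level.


Step 1: eta = (1 - Tc/Th)*f = (1 - 304.75/398.81)*0.652 = 0.1537753
Step 2: P_net = eta * Q_in = 0.1537753 * 108.53 = 16.689 MW
P_net = 16.689 MW


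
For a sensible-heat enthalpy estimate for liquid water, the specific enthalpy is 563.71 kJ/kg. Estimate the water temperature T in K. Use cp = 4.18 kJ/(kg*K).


T = h / cp
T = 563.71 / 4.18
T = 134.8589 deg C
Convert to K: 134.8589 + 273.15 = 408.01 K
T = 408.01 K


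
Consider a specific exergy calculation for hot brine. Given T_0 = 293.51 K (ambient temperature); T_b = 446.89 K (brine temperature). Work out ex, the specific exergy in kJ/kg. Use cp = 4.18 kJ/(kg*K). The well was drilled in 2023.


ex = cp * ((T_b - T_0) - T_0 * ln(T_b/T_0))
ex = 4.18 * ((446.89 - 293.51) - 293.51 * ln(446.89/293.51))
ex = 125.35 kJ/kg


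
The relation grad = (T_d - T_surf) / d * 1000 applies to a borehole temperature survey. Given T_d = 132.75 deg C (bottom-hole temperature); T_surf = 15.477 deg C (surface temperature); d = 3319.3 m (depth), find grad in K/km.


grad = (T_d - T_surf) / d * 1000
grad = (132.75 - 15.477) / 3319.3 * 1000
grad = 35.33064 deg C/km
Convert: 35.33064 deg C/km * 1.0 = 35.331 K/km
grad = 35.331 K/km


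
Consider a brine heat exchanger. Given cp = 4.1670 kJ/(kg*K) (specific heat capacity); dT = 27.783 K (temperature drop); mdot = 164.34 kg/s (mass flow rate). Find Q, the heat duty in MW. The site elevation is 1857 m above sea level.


Q = mdot * cp * dT / 1000
Q = 164.34 * 4.1670 * 27.783 / 1000
Q = 19.026 MW


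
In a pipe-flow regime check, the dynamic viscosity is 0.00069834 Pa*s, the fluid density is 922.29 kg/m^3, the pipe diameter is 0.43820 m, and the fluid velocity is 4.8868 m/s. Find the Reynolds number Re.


Re = rho * vel * D / mu
Re = 922.29 * 4.8868 * 0.43820 / 0.00069834
Re = 2.8281e+06


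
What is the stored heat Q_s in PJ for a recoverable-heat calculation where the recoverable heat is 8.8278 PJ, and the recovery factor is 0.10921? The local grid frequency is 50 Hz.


Q_s = Q_rec / RF
Q_s = 8.8278 / 0.10921
Q_s = 80.833 PJ


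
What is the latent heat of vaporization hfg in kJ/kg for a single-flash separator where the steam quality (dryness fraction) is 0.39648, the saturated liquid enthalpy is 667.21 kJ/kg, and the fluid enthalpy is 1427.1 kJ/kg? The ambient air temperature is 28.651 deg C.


hfg = (h - hf) / x
hfg = (1427.1 - 667.21) / 0.39648
hfg = 1916.6 kJ/kg


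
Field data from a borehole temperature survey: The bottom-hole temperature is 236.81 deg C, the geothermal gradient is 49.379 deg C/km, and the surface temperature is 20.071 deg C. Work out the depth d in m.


d = (T_d - T_surf) / grad * 1000
d = (236.81 - 20.071) / 49.379 * 1000
d = 4389.3 m


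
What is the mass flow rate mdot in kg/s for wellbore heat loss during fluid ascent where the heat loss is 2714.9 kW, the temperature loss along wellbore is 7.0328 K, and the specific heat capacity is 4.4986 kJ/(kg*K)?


mdot = Q_loss / (cp * dT)
mdot = 2714.9 / (4.4986 * 7.0328)
mdot = 85.812 kg/s


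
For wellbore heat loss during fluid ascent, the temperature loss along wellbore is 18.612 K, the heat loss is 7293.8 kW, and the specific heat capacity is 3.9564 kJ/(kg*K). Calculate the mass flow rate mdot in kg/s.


mdot = Q_loss / (cp * dT)
mdot = 7293.8 / (3.9564 * 18.612)
mdot = 99.051 kg/s


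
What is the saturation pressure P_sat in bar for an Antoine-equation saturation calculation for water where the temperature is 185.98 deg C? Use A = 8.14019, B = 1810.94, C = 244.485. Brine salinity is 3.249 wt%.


P_sat = 10^(A - B/(C + T)) / 760 * 0.101325
P_sat = 10^(8.14019 - 1810.94/(244.485 + 185.98)) / 760 * 0.101325
P_sat = 1.143284 MPa
Convert: 1.143284 MPa * 10.0 = 11.433 bar
P_sat = 11.433 bar


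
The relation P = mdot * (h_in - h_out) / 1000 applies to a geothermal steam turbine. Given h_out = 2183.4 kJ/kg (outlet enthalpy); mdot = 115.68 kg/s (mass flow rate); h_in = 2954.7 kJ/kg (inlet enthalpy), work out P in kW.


P = mdot * (h_in - h_out) / 1000
P = 115.68 * (2954.7 - 2183.4) / 1000
P = 89.22398 MW
Convert: 89.22398 MW * 1000.0 = 89224 kW
P = 89224 kW


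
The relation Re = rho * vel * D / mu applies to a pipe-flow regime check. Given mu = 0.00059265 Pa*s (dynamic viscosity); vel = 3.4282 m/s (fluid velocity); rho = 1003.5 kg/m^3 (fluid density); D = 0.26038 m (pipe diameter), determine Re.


Re = rho * vel * D / mu
Re = 1003.5 * 3.4282 * 0.26038 / 0.00059265
Re = 1.5114e+06


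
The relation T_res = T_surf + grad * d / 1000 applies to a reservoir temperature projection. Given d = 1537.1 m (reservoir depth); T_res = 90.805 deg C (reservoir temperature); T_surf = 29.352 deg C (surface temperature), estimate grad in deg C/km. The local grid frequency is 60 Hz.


grad = (T_res - T_surf) / d * 1000
grad = (90.805 - 29.352) / 1537.1 * 1000
grad = 39.980 deg C/km


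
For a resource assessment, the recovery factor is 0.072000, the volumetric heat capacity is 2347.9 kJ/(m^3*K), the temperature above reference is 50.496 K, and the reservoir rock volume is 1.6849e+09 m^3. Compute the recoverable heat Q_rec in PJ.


Step 1: Q_s = Vr*rhoc*dT/1e12 = 1.6849e+09*2347.9*50.496/1e12 = 199.7610 PJ
Step 2: Q_rec = Q_s * RF = 199.7610 * 0.072 = 14.383 PJ
Q_rec = 14.383 PJ


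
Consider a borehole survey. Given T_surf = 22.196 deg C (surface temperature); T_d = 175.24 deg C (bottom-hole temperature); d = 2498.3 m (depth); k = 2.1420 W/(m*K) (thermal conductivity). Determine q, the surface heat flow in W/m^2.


Step 1: grad = (T_d - T_surf)/d * 1000 = (175.24 - 22.196)/2498.3 * 1000 = 61.25926 deg C/km
Step 2: q = k * grad / 1000 = 2.142 * 61.25926 / 1000 = 0.13122 W/m^2
q = 0.13122 W/m^2


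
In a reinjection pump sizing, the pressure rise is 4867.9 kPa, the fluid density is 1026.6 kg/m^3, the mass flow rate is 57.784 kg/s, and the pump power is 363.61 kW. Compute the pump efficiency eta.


eta = mdot * dP / (rho * P_pump)
eta = 57.784 * 4867.9 / (1026.6 * 363.61)
eta = 0.75355


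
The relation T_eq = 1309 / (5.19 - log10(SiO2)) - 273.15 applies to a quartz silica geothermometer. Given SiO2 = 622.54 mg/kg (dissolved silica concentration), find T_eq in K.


T_eq = 1309 / (5.19 - log10(SiO2)) - 273.15
T_eq = 1309 / (5.19 - log10(622.54)) - 273.15
T_eq = 273.2154 deg C
Convert to K: 273.2154 + 273.15 = 546.37 K
T_eq = 546.37 K


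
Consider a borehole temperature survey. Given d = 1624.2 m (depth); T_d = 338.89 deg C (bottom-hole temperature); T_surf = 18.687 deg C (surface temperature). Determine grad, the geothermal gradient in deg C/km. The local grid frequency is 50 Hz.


grad = (T_d - T_surf) / d * 1000
grad = (338.89 - 18.687) / 1624.2 * 1000
grad = 197.15 deg C/km


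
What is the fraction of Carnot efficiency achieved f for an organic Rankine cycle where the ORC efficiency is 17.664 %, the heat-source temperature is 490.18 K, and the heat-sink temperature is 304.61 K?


f = (eta_orc/100) / (1 - Tc/Th)
f = (17.664/100) / (1 - 304.61/490.18)
f = 0.46659


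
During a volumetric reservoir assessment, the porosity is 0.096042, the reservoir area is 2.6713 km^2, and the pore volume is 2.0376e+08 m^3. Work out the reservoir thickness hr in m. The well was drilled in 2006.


hr = Vp / (A * 1e6 * phi)
hr = 2.0376e+08 / (2.6713 * 1e6 * 0.096042)
hr = 794.21 m


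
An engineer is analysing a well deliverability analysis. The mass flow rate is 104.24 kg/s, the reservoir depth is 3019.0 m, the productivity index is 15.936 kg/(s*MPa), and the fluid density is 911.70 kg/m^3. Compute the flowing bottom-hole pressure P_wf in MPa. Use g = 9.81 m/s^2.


Step 1: P_i = rho*g*h/1e6 = 911.7*9.81*3019.0/1e6 = 27.00126 MPa
Step 2: P_wf = P_i - mdot/PI = 27.00126 - 104.24/15.936 = 20.460 MPa
P_wf = 20.460 MPa


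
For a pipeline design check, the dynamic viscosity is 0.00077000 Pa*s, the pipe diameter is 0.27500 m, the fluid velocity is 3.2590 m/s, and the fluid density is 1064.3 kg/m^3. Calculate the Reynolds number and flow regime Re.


Step 1: Re = rho*vel*D/mu = 1064.3*3.259*0.275/0.00077 = 1.2388e+06
Step 2: Re = 1.2388e+06 > 4000, so flow is turbulent.
Re = 1.2388e+06 (turbulent)


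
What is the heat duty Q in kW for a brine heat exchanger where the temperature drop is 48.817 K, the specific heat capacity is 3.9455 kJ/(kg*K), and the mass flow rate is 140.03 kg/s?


Q = mdot * cp * dT / 1000
Q = 140.03 * 3.9455 * 48.817 / 1000
Q = 26.97082 MW
Convert: 26.97082 MW * 1000.0 = 26971 kW
Q = 26971 kW


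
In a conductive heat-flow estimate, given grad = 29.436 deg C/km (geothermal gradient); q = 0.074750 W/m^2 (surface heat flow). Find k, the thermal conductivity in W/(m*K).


k = q * 1000 / grad
k = 0.074750 * 1000 / 29.436
k = 2.5394 W/(m*K)


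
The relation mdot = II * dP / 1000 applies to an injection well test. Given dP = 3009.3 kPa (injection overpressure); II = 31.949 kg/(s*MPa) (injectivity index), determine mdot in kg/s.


mdot = II * dP / 1000
mdot = 31.949 * 3009.3 / 1000
mdot = 96.144 kg/s


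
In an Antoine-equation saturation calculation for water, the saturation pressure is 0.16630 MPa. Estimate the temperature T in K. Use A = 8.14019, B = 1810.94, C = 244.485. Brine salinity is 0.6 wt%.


T = B / (A - log10(P_sat * 760 / 0.101325)) - C
T = 1810.94 / (8.14019 - log10(0.16630 * 760 / 0.101325)) - 244.485
T = 114.5293 deg C
Convert to K: 114.5293 + 273.15 = 387.68 K
T = 387.68 K


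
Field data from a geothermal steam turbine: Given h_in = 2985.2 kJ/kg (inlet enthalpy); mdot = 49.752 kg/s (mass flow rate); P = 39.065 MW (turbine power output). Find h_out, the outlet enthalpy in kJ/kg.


h_out = h_in - P * 1000 / mdot
h_out = 2985.2 - 39.065 * 1000 / 49.752
h_out = 2200.0 kJ/kg


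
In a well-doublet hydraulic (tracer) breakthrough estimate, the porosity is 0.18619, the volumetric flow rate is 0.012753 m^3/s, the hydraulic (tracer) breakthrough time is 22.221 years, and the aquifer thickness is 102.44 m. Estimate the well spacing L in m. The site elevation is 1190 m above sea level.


L = sqrt(t_bt*365.25*86400*3*Qv / (pi*hr*phi))
L = sqrt(22.221*365.25*86400*3*0.012753 / (pi*102.44*0.18619))
L = 669.13 m


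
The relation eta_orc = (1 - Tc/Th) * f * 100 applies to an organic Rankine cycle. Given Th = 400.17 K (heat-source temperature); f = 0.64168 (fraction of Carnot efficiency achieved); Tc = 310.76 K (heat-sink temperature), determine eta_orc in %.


eta_orc = (1 - Tc/Th) * f * 100
eta_orc = (1 - 310.76/400.17) * 0.64168 * 100
eta_orc = 14.337 %


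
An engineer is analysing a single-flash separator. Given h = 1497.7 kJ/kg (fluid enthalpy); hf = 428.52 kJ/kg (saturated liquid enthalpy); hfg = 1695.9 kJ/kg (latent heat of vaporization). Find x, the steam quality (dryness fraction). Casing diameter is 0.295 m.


x = (h - hf) / hfg
x = (1497.7 - 428.52) / 1695.9
x = 0.63045


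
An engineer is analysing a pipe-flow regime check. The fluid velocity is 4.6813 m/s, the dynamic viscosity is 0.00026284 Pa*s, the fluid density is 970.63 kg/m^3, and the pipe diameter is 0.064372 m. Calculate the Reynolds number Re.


Re = rho * vel * D / mu
Re = 970.63 * 4.6813 * 0.064372 / 0.00026284
Re = 1.1128e+06


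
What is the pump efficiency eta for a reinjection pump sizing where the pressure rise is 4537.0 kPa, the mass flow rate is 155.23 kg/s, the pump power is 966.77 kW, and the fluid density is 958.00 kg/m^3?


eta = mdot * dP / (rho * P_pump)
eta = 155.23 * 4537.0 / (958.00 * 966.77)
eta = 0.76042


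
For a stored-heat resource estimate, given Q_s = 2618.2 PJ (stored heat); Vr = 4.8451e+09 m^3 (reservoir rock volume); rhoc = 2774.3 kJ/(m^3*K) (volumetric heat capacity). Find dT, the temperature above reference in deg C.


dT = Q_s * 1e12 / (Vr * rhoc)
dT = 2618.2 * 1e12 / (4.8451e+09 * 2774.3)
dT = 194.7810 K
Convert (temperature difference, 1 K = 1 deg C): 194.7810 K = 194.7810 deg C
dT = 194.78 deg C


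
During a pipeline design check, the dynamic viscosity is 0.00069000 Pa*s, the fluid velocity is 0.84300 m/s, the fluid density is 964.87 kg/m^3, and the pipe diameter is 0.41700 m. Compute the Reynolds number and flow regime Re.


Step 1: Re = rho*vel*D/mu = 964.87*0.843*0.417/0.00069 = 4.9157e+05
Step 2: Re = 4.9157e+05 > 4000, so flow is turbulent.
Re = 4.9157e+05 (turbulent)


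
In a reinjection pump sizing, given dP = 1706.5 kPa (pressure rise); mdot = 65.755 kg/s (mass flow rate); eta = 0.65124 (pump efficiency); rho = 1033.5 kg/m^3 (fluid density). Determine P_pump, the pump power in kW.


P_pump = mdot * dP / (rho * eta)
P_pump = 65.755 * 1706.5 / (1033.5 * 0.65124)
P_pump = 166.72 kW


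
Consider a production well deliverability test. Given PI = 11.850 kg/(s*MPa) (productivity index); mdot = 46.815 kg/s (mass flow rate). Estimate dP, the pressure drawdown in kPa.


dP = mdot * 1000 / PI
dP = 46.815 * 1000 / 11.850
dP = 3950.6 kPa


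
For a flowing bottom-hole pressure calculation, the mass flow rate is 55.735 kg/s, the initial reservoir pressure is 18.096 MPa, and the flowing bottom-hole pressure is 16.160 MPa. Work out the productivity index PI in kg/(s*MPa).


PI = mdot / (P_i - P_wf)
PI = 55.735 / (18.096 - 16.160)
PI = 28.789 kg/(s*MPa)


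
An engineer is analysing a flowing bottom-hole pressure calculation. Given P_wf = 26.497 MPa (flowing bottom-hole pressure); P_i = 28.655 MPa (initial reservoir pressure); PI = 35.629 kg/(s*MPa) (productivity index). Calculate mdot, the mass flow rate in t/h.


mdot = (P_i - P_wf) * PI
mdot = (28.655 - 26.497) * 35.629
mdot = 76.88738 kg/s
Convert: 76.88738 kg/s * 3.6 = 276.79 t/h
mdot = 276.79 t/h


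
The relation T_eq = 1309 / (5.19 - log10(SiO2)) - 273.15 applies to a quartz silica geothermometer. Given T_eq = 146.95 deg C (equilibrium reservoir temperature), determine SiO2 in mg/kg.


SiO2 = 10^(5.19 - 1309/(T_eq + 273.15))
SiO2 = 10^(5.19 - 1309/(146.95 + 273.15))
SiO2 = 118.60 mg/kg


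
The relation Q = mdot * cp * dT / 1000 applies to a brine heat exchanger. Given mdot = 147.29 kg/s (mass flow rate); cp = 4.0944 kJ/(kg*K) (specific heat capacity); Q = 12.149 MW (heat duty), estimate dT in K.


dT = Q * 1000 / (mdot * cp)
dT = 12.149 * 1000 / (147.29 * 4.0944)
dT = 20.145 K


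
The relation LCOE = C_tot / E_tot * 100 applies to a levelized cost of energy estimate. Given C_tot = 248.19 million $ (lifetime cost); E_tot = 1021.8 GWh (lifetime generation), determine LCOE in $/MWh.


LCOE = C_tot / E_tot * 100
LCOE = 248.19 / 1021.8 * 100
LCOE = 24.28949 cents/kWh
Convert: 24.28949 cents/kWh * 10.0 = 242.89 $/MWh
LCOE = 242.89 $/MWh


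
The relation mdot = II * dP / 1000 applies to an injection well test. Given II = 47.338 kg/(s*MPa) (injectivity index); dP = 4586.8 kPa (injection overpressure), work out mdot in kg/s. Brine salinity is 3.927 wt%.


mdot = II * dP / 1000
mdot = 47.338 * 4586.8 / 1000
mdot = 217.13 kg/s


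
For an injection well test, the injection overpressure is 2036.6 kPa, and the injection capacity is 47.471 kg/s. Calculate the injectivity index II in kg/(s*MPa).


II = mdot * 1000 / dP
II = 47.471 * 1000 / 2036.6
II = 23.309 kg/(s*MPa)


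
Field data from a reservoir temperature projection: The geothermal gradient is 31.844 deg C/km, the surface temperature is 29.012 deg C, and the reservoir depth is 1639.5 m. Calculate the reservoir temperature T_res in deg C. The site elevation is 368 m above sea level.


T_res = T_surf + grad * d / 1000
T_res = 29.012 + 31.844 * 1639.5 / 1000
T_res = 81.220 deg C


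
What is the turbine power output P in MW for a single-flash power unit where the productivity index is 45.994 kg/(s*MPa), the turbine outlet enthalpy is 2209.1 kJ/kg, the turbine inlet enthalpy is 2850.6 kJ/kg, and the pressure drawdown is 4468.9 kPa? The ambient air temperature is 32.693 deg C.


Step 1: mdot = PI * dP / 1000 = 45.994 * 4468.9 / 1000 = 205.5426 kg/s
Step 2: P = mdot*(h_in - h_out)/1000 = 205.5426*(2850.6 - 2209.1)/1000 = 131.86 MW
P = 131.86 MW


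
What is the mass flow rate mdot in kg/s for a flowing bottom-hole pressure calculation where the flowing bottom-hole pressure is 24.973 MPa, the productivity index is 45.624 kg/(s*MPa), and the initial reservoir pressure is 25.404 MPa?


mdot = (P_i - P_wf) * PI
mdot = (25.404 - 24.973) * 45.624
mdot = 19.664 kg/s


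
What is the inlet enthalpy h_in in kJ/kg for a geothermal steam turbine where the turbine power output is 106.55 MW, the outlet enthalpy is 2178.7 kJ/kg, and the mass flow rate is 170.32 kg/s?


h_in = h_out + P * 1000 / mdot
h_in = 2178.7 + 106.55 * 1000 / 170.32
h_in = 2804.3 kJ/kg


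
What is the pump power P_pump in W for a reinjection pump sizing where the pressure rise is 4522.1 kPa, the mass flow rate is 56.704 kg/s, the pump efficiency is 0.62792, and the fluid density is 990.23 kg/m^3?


P_pump = mdot * dP / (rho * eta)
P_pump = 56.704 * 4522.1 / (990.23 * 0.62792)
P_pump = 412.3951 kW
Convert: 412.3951 kW * 1000.0 = 4.1240e+05 W
P_pump = 4.1240e+05 W


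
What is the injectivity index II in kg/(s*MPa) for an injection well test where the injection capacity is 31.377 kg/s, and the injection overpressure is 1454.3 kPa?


II = mdot * 1000 / dP
II = 31.377 * 1000 / 1454.3
II = 21.575 kg/(s*MPa)


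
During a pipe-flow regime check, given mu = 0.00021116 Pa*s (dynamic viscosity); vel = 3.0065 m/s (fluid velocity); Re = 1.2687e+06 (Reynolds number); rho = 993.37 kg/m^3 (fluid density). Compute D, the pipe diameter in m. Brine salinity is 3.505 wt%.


D = Re * mu / (rho * vel)
D = 1.2687e+06 * 0.00021116 / (993.37 * 3.0065)
D = 0.089701 m


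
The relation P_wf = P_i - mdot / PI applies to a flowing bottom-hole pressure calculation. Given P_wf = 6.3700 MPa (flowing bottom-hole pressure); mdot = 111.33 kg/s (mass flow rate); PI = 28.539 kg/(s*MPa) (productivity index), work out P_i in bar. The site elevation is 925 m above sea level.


P_i = P_wf + mdot / PI
P_i = 6.3700 + 111.33 / 28.539
P_i = 10.27098 MPa
Convert: 10.27098 MPa * 10.0 = 102.71 bar
P_i = 102.71 bar


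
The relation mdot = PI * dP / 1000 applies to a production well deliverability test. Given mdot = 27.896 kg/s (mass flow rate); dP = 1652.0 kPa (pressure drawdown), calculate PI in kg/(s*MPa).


PI = mdot * 1000 / dP
PI = 27.896 * 1000 / 1652.0
PI = 16.886 kg/(s*MPa)


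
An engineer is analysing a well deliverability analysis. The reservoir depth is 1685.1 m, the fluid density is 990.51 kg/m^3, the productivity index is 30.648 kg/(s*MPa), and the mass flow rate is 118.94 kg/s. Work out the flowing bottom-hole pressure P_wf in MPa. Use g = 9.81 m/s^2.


Step 1: P_i = rho*g*h/1e6 = 990.51*9.81*1685.1/1e6 = 16.37395 MPa
Step 2: P_wf = P_i - mdot/PI = 16.37395 - 118.94/30.648 = 12.493 MPa
P_wf = 12.493 MPa


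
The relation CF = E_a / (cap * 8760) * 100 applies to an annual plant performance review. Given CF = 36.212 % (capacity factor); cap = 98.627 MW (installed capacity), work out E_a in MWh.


E_a = CF / 100 * cap * 8760
E_a = 36.212 / 100 * 98.627 * 8760
E_a = 3.1286e+05 MWh


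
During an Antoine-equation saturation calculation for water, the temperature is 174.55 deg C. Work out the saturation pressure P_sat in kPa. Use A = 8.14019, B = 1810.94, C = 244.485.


P_sat = 10^(A - B/(C + T)) / 760 * 0.101325
P_sat = 10^(8.14019 - 1810.94/(244.485 + 174.55)) / 760 * 0.101325
P_sat = 0.8778120 MPa
Convert: 0.8778120 MPa * 1000.0 = 877.81 kPa
P_sat = 877.81 kPa


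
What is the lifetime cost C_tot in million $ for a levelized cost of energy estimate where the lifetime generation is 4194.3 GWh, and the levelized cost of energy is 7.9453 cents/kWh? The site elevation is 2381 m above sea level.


C_tot = LCOE / 100 * E_tot
C_tot = 7.9453 / 100 * 4194.3
C_tot = 333.25 million $


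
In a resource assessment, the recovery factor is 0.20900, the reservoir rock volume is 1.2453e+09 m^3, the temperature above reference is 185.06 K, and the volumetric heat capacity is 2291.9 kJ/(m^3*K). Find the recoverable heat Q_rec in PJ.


Step 1: Q_s = Vr*rhoc*dT/1e12 = 1.2453e+09*2291.9*185.06/1e12 = 528.1803 PJ
Step 2: Q_rec = Q_s * RF = 528.1803 * 0.209 = 110.39 PJ
Q_rec = 110.39 PJ


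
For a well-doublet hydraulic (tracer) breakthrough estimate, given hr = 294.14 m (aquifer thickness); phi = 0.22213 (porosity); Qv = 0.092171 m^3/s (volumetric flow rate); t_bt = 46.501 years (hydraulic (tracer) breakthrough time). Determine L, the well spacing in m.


L = sqrt(t_bt*365.25*86400*3*Qv / (pi*hr*phi))
L = sqrt(46.501*365.25*86400*3*0.092171 / (pi*294.14*0.22213))
L = 1406.0 m


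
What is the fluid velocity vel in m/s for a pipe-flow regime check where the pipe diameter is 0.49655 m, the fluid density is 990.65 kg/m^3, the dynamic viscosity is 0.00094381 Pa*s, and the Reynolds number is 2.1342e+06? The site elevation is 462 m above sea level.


vel = Re * mu / (rho * D)
vel = 2.1342e+06 * 0.00094381 / (990.65 * 0.49655)
vel = 4.0948 m/s


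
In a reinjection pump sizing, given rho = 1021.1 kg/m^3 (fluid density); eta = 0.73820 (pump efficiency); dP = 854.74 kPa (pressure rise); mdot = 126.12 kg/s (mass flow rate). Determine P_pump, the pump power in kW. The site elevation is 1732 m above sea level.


P_pump = mdot * dP / (rho * eta)
P_pump = 126.12 * 854.74 / (1021.1 * 0.73820)
P_pump = 143.01 kW


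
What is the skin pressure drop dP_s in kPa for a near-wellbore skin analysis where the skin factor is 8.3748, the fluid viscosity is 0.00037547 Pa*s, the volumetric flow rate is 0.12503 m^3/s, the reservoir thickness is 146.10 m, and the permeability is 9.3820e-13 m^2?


dP_s = S * q * mu / (2*pi*k*hr) / 1000
dP_s = 8.3748 * 0.12503 * 0.00037547 / (2*pi*9.3820e-13*146.10) / 1000
dP_s = 456.50 kPa


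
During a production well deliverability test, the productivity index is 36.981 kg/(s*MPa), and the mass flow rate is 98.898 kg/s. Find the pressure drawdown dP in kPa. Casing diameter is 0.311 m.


dP = mdot * 1000 / PI
dP = 98.898 * 1000 / 36.981
dP = 2674.3 kPa


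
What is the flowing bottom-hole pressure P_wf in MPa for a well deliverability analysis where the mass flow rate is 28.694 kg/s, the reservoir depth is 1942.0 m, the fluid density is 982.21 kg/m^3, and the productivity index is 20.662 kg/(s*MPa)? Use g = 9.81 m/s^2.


Step 1: P_i = rho*g*h/1e6 = 982.21*9.81*1942.0/1e6 = 18.71210 MPa
Step 2: P_wf = P_i - mdot/PI = 18.71210 - 28.694/20.662 = 17.323 MPa
P_wf = 17.323 MPa


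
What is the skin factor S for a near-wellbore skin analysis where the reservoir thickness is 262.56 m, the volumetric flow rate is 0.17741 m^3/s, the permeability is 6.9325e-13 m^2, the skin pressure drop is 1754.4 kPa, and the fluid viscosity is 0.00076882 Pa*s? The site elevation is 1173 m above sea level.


S = dP_s * 1000 * 2*pi*k*hr / (q*mu)
S = 1754.4 * 1000 * 2*pi*6.9325e-13*262.56 / (0.17741*0.00076882)
S = 14.710


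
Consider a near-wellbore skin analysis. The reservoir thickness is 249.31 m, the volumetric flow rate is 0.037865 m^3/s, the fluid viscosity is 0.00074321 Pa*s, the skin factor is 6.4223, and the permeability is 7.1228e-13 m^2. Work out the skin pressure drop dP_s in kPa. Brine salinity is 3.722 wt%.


dP_s = S * q * mu / (2*pi*k*hr) / 1000
dP_s = 6.4223 * 0.037865 * 0.00074321 / (2*pi*7.1228e-13*249.31) / 1000
dP_s = 161.98 kPa


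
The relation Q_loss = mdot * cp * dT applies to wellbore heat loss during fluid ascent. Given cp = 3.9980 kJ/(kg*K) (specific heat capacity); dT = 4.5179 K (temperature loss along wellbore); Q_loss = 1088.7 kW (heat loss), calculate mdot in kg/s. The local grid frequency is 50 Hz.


mdot = Q_loss / (cp * dT)
mdot = 1088.7 / (3.9980 * 4.5179)
mdot = 60.274 kg/s


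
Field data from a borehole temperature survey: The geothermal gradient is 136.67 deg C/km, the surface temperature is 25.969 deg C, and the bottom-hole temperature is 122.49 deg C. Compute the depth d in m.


d = (T_d - T_surf) / grad * 1000
d = (122.49 - 25.969) / 136.67 * 1000
d = 706.23 m


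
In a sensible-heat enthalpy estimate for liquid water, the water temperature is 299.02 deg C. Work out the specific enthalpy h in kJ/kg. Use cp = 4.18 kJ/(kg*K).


h = cp * T
h = 4.18 * 299.02
h = 1249.9 kJ/kg


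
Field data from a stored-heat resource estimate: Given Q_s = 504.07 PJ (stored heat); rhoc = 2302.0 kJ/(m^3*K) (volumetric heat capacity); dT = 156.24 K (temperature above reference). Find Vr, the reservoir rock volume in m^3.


Vr = Q_s * 1e12 / (rhoc * dT)
Vr = 504.07 * 1e12 / (2302.0 * 156.24)
Vr = 1.4015e+09 m^3


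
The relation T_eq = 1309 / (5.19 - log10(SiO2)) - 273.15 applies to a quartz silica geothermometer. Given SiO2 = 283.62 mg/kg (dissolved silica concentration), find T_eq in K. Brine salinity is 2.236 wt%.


T_eq = 1309 / (5.19 - log10(SiO2)) - 273.15
T_eq = 1309 / (5.19 - log10(283.62)) - 273.15
T_eq = 205.0649 deg C
Convert to K: 205.0649 + 273.15 = 478.21 K
T_eq = 478.21 K


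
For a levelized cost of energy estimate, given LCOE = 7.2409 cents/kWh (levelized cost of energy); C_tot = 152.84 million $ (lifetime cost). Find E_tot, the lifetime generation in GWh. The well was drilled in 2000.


E_tot = C_tot / LCOE * 100
E_tot = 152.84 / 7.2409 * 100
E_tot = 2110.8 GWh


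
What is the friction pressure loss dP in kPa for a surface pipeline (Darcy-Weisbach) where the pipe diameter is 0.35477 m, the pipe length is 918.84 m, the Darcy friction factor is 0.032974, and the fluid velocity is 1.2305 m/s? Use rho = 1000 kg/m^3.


dP = f * (L/D) * (rho*vel^2/2) / 1000
dP = 0.032974 * (918.84/0.35477) * (1000*1.2305^2/2) / 1000
dP = 64.654 kPa


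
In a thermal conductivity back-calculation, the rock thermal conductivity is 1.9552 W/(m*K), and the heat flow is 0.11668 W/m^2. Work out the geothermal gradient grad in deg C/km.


grad = q / k * 1000
grad = 0.11668 / 1.9552 * 1000
grad = 59.677 deg C/km


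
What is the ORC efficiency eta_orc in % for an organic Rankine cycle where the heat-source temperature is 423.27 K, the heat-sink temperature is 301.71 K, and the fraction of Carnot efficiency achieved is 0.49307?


eta_orc = (1 - Tc/Th) * f * 100
eta_orc = (1 - 301.71/423.27) * 0.49307 * 100
eta_orc = 14.161 %


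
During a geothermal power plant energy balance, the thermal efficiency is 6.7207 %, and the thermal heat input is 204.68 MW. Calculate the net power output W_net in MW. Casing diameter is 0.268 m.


W_net = eta / 100 * Q_in
W_net = 6.7207 / 100 * 204.68
W_net = 13.756 MW


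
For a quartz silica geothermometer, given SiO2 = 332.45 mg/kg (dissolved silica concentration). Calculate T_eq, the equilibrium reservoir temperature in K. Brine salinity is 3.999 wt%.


T_eq = 1309 / (5.19 - log10(SiO2)) - 273.15
T_eq = 1309 / (5.19 - log10(332.45)) - 273.15
T_eq = 217.4294 deg C
Convert to K: 217.4294 + 273.15 = 490.58 K
T_eq = 490.58 K


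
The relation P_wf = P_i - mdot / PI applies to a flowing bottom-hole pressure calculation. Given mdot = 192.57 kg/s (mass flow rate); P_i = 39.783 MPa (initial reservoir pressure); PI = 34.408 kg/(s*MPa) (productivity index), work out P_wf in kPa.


P_wf = P_i - mdot / PI
P_wf = 39.783 - 192.57 / 34.408
P_wf = 34.18634 MPa
Convert: 34.18634 MPa * 1000.0 = 34186 kPa
P_wf = 34186 kPa


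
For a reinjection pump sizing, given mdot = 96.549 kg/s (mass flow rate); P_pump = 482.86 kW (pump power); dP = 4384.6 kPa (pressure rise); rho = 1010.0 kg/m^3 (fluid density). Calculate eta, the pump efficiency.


eta = mdot * dP / (rho * P_pump)
eta = 96.549 * 4384.6 / (1010.0 * 482.86)
eta = 0.86803


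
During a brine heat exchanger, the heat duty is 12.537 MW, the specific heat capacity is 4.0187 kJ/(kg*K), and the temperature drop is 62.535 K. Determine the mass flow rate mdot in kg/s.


mdot = Q * 1000 / (cp * dT)
mdot = 12.537 * 1000 / (4.0187 * 62.535)
mdot = 49.887 kg/s


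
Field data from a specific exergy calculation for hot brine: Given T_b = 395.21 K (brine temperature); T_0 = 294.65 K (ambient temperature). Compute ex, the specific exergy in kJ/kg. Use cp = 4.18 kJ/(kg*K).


ex = cp * ((T_b - T_0) - T_0 * ln(T_b/T_0))
ex = 4.18 * ((395.21 - 294.65) - 294.65 * ln(395.21/294.65))
ex = 58.696 kJ/kg


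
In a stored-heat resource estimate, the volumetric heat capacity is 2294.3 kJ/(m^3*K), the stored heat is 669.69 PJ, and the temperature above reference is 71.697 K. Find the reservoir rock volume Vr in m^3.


Vr = Q_s * 1e12 / (rhoc * dT)
Vr = 669.69 * 1e12 / (2294.3 * 71.697)
Vr = 4.0712e+09 m^3


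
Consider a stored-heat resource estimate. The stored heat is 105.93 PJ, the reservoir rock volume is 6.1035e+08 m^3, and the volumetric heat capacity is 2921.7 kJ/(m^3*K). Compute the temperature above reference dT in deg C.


dT = Q_s * 1e12 / (Vr * rhoc)
dT = 105.93 * 1e12 / (6.1035e+08 * 2921.7)
dT = 59.40246 K
Convert (temperature difference, 1 K = 1 deg C): 59.40246 K = 59.40246 deg C
dT = 59.402 deg C


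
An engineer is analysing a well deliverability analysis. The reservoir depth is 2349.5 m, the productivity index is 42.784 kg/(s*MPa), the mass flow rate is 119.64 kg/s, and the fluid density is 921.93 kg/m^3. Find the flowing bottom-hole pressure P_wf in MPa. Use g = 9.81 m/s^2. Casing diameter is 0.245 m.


Step 1: P_i = rho*g*h/1e6 = 921.93*9.81*2349.5/1e6 = 21.24919 MPa
Step 2: P_wf = P_i - mdot/PI = 21.24919 - 119.64/42.784 = 18.453 MPa
P_wf = 18.453 MPa


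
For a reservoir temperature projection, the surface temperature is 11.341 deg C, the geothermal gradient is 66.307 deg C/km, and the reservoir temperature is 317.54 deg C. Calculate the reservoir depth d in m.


d = (T_res - T_surf) / grad * 1000
d = (317.54 - 11.341) / 66.307 * 1000
d = 4617.9 m


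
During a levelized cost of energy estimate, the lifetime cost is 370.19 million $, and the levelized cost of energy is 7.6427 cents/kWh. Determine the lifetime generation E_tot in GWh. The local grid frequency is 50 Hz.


E_tot = C_tot / LCOE * 100
E_tot = 370.19 / 7.6427 * 100
E_tot = 4843.7 GWh


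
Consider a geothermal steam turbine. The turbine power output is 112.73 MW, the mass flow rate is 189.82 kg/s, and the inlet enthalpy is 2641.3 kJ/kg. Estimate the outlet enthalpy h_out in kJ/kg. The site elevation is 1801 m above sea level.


h_out = h_in - P * 1000 / mdot
h_out = 2641.3 - 112.73 * 1000 / 189.82
h_out = 2047.4 kJ/kg


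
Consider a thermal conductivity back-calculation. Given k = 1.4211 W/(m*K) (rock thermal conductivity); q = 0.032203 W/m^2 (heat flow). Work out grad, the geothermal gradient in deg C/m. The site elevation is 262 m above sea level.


grad = q / k * 1000
grad = 0.032203 / 1.4211 * 1000
grad = 22.66062 deg C/km
Convert: 22.66062 deg C/km * 0.001 = 0.022661 deg C/m
grad = 0.022661 deg C/m


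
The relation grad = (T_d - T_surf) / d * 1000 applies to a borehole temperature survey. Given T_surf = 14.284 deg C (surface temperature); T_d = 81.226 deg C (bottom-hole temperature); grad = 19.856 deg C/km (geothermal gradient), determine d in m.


d = (T_d - T_surf) / grad * 1000
d = (81.226 - 14.284) / 19.856 * 1000
d = 3371.4 m


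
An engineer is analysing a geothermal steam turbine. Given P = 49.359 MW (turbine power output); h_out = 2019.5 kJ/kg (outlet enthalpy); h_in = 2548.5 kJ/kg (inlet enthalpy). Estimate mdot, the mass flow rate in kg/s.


mdot = P * 1000 / (h_in - h_out)
mdot = 49.359 * 1000 / (2548.5 - 2019.5)
mdot = 93.306 kg/s


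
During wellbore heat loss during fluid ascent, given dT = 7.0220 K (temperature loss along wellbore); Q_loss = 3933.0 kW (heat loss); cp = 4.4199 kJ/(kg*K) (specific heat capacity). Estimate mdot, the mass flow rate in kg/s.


mdot = Q_loss / (cp * dT)
mdot = 3933.0 / (4.4199 * 7.0220)
mdot = 126.72 kg/s


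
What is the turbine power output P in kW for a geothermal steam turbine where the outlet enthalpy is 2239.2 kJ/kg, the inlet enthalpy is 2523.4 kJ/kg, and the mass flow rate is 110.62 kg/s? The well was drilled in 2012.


P = mdot * (h_in - h_out) / 1000
P = 110.62 * (2523.4 - 2239.2) / 1000
P = 31.43820 MW
Convert: 31.43820 MW * 1000.0 = 31438 kW
P = 31438 kW


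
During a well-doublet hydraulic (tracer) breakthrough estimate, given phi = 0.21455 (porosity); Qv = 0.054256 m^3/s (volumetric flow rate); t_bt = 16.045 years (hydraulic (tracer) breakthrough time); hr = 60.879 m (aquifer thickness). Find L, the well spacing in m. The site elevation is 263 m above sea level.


L = sqrt(t_bt*365.25*86400*3*Qv / (pi*hr*phi))
L = sqrt(16.045*365.25*86400*3*0.054256 / (pi*60.879*0.21455))
L = 1417.2 m


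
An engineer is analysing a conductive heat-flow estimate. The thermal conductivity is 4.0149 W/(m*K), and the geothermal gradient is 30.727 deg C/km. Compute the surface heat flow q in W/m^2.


q = k * grad / 1000
q = 4.0149 * 30.727 / 1000
q = 0.12337 W/m^2


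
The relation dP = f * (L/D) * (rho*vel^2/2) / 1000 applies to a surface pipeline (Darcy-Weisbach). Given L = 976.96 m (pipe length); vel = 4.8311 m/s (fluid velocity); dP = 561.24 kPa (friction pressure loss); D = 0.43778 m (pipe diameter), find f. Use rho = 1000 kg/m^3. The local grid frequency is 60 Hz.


f = dP*1000 / ((L/D)*(rho*vel^2/2))
f = 561.24*1000 / ((976.96/0.43778)*(1000*4.8311^2/2))
f = 0.021551


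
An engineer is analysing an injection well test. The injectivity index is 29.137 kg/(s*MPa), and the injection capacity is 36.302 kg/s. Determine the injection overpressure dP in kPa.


dP = mdot * 1000 / II
dP = 36.302 * 1000 / 29.137
dP = 1245.9 kPa


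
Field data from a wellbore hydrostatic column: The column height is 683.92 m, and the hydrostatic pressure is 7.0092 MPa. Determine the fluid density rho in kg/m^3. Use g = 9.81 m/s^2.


rho = P * 1e6 / (g * h)
rho = 7.0092 * 1e6 / (9.81 * 683.92)
rho = 1044.7 kg/m^3


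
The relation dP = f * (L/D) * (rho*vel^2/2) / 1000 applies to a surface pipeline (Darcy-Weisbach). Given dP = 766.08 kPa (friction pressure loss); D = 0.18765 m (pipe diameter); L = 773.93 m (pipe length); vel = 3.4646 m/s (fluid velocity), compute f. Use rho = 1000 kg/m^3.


f = dP*1000 / ((L/D)*(rho*vel^2/2))
f = 766.08*1000 / ((773.93/0.18765)*(1000*3.4646^2/2))
f = 0.030949


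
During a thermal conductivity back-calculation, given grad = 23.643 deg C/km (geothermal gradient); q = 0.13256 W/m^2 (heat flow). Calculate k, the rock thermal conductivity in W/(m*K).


k = q / (grad / 1000)
k = 0.13256 / (23.643 / 1000)
k = 5.6067 W/(m*K)


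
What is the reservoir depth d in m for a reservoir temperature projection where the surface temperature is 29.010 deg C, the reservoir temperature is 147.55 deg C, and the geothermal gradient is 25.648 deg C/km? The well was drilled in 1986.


d = (T_res - T_surf) / grad * 1000
d = (147.55 - 29.010) / 25.648 * 1000
d = 4621.8 m


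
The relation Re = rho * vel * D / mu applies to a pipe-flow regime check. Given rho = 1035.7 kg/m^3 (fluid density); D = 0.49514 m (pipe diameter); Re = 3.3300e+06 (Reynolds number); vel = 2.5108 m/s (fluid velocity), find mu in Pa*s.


mu = rho * vel * D / Re
mu = 1035.7 * 2.5108 * 0.49514 / 3.3300e+06
mu = 0.00038666 Pa*s


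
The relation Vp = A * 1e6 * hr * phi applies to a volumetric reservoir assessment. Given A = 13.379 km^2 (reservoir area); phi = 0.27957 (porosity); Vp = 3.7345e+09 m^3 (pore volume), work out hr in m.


hr = Vp / (A * 1e6 * phi)
hr = 3.7345e+09 / (13.379 * 1e6 * 0.27957)
hr = 998.43 m


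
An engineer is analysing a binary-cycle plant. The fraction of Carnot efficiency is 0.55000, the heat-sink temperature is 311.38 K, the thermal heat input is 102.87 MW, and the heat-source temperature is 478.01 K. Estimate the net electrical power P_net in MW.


Step 1: eta = (1 - Tc/Th)*f = (1 - 311.38/478.01)*0.55 = 0.1917251
Step 2: P_net = eta * Q_in = 0.1917251 * 102.87 = 19.723 MW
P_net = 19.723 MW


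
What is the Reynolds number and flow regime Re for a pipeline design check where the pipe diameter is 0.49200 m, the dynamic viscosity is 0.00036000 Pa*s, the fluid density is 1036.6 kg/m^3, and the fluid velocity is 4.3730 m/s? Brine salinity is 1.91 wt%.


Step 1: Re = rho*vel*D/mu = 1036.6*4.373*0.492/0.00036 = 6.1952e+06
Step 2: Re = 6.1952e+06 > 4000, so flow is turbulent.
Re = 6.1952e+06 (turbulent)


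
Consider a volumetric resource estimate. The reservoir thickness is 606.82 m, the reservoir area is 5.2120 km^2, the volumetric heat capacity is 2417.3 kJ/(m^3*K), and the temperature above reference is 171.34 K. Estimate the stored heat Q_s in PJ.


Step 1: Vr = A*1e6*hr = 5.212*1e6*606.82 = 3.162746e+09 m^3
Step 2: Q_s = Vr*rhoc*dT/1e12 = 3.162746e+09*2417.3*171.34/1e12 = 1309.9 PJ
Q_s = 1309.9 PJ


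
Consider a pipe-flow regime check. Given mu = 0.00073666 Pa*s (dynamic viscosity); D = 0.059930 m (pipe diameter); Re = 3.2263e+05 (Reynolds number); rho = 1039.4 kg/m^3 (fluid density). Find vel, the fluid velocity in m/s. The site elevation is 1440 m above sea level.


vel = Re * mu / (rho * D)
vel = 3.2263e+05 * 0.00073666 / (1039.4 * 0.059930)
vel = 3.8154 m/s


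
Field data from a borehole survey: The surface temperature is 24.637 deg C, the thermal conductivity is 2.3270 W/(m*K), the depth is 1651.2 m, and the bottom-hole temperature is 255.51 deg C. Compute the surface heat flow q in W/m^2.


Step 1: grad = (T_d - T_surf)/d * 1000 = (255.51 - 24.637)/1651.2 * 1000 = 139.8213 deg C/km
Step 2: q = k * grad / 1000 = 2.327 * 139.8213 / 1000 = 0.32536 W/m^2
q = 0.32536 W/m^2
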